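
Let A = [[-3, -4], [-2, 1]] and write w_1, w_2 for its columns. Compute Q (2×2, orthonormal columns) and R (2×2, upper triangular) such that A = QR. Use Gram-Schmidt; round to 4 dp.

w_1 = (-3, -2); ‖w_1‖ = 3.6056, so e_1 = (-0.8321, -0.5547).
e_1·w_2 = (-0.8321)·(-4) + (-0.5547)·1 = 2.7735.
u_2 = w_2 − 2.7735·e_1 = (-1.6923, 2.5385).
‖u_2‖ = 3.0509, so e_2 = (-0.5547, 0.8321).

Q = [[-0.8321, -0.5547], [-0.5547, 0.8321]], R = [[3.6056, 2.7735], [0.0000, 3.0509]]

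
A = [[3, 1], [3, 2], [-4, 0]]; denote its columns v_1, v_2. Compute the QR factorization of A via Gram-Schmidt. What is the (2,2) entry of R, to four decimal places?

r_{22} = 1.6179

v_1 = (3, 3, -4); ‖v_1‖ = 5.8310, so e_1 = (0.5145, 0.5145, -0.6860).
e_1·v_2 = 0.5145·1 + 0.5145·2 + (-0.6860)·0 = 1.5435.
u_2 = v_2 − 1.5435·e_1 = (0.2059, 1.2059, 1.0588).
r_{22} = ‖u_2‖ = 1.6179.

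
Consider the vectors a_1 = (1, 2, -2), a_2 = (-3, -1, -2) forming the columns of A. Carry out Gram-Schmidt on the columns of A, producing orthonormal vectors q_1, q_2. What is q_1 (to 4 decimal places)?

q_1 = (0.3333, 0.6667, -0.6667)

q_1 = a_1/‖a_1‖ = (1, 2, -2)/3.0000 = (0.3333, 0.6667, -0.6667).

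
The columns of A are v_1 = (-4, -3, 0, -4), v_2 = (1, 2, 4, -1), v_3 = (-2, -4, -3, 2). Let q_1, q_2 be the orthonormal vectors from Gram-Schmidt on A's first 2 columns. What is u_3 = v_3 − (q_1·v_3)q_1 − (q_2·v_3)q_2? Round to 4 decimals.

v_1 = (-4, -3, 0, -4); ‖v_1‖ = 6.4031, so q_1 = (-0.6247, -0.4685, 0.0000, -0.6247).
q_1·v_2 = (-0.6247)·1 + (-0.4685)·2 + 0.0000·4 + (-0.6247)·(-1) = -0.9370.
u_2 = v_2 + 0.9370·q_1 = (0.4146, 1.5610, 4.0000, -1.5854).
‖u_2‖ = 4.5959, so q_2 = (0.0902, 0.3396, 0.8703, -0.3450).
q_1·v_3 = (-0.6247)·(-2) + (-0.4685)·(-4) + 0.0000·(-3) + (-0.6247)·2 = 1.8741; q_2·v_3 = 0.0902·(-2) + 0.3396·(-4) + 0.8703·(-3) + (-0.3450)·2 = -4.8400.
u_3 = v_3 − 1.8741·q_1 + 4.8400·q_2 = (-0.3926, -1.4781, 1.2125, 1.5012).

u_3 = (-0.3926, -1.4781, 1.2125, 1.5012)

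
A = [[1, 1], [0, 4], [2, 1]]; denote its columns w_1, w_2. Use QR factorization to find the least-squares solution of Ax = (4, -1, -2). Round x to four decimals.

x = (0.0741, -0.1235)

w_1 = (1, 0, 2); ‖w_1‖ = 2.2361, so e_1 = (0.4472, 0.0000, 0.8944).
e_1·w_2 = 0.4472·1 + 0.0000·4 + 0.8944·1 = 1.3416.
u_2 = w_2 − 1.3416·e_1 = (0.4000, 4.0000, -0.2000).
‖u_2‖ = 4.0249, so e_2 = (0.0994, 0.9938, -0.0497).
Qᵀb = (0.0000, -0.4969).
Back-substitute: x_2 = -0.4969/4.0249 = -0.1235.
x_1 = (0.0000 − 1.3416·(-0.1235))/2.2361 = 0.0741.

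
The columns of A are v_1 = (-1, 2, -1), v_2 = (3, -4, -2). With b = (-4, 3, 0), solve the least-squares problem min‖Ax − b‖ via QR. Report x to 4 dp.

v_1 = (-1, 2, -1); ‖v_1‖ = 2.4495, so e_1 = (-0.4082, 0.8165, -0.4082).
e_1·v_2 = (-0.4082)·3 + 0.8165·(-4) + (-0.4082)·(-2) = -3.6742.
u_2 = v_2 + 3.6742·e_1 = (1.5000, -1.0000, -3.5000).
‖u_2‖ = 3.9370, so e_2 = (0.3810, -0.2540, -0.8890).
Qᵀb = (4.0825, -2.2860).
Back-substitute: x_2 = -2.2860/3.9370 = -0.5806.
x_1 = (4.0825 + 3.6742·(-0.5806))/2.4495 = 0.7957.

x = (0.7957, -0.5806)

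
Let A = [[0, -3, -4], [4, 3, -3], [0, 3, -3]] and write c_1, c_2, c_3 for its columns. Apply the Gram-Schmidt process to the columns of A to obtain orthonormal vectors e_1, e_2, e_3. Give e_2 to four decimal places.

e_1 = c_1/‖c_1‖ = (0, 4, 0)/4.0000 = (0.0000, 1.0000, 0.0000).
r_{12} = e_1·c_2 = 3.0000.
u_2 = c_2 − 3.0000·e_1 = (-3.0000, 0.0000, 3.0000).
‖u_2‖ = 4.2426, so e_2 = (-0.7071, 0.0000, 0.7071).

e_2 = (-0.7071, 0.0000, 0.7071)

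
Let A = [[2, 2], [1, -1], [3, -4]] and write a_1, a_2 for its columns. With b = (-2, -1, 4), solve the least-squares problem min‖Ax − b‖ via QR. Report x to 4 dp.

q_1 = a_1/‖a_1‖ = (2, 1, 3)/3.7417 = (0.5345, 0.2673, 0.8018).
r_{12} = q_1·a_2 = -2.4054.
u_2 = a_2 + 2.4054·q_1 = (3.2857, -0.3571, -2.0714).
‖u_2‖ = 3.9005, so q_2 = (0.8424, -0.0916, -0.5311).
Qᵀb = (1.8708, -3.7174).
Back-substitute: x_2 = -3.7174/3.9005 = -0.9531.
x_1 = (1.8708 + 2.4054·(-0.9531))/3.7417 = -0.1127.

x = (-0.1127, -0.9531)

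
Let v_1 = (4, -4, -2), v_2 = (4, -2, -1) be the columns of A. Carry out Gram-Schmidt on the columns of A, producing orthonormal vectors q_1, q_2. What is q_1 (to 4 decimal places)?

q_1 = (0.6667, -0.6667, -0.3333)

v_1 = (4, -4, -2); ‖v_1‖ = 6.0000, so q_1 = (0.6667, -0.6667, -0.3333).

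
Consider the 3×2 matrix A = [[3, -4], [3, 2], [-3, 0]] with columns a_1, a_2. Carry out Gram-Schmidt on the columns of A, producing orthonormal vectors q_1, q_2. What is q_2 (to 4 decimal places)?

q_2 = (-0.7715, 0.6172, -0.1543)

q_1 = a_1/‖a_1‖ = (3, 3, -3)/5.1962 = (0.5774, 0.5774, -0.5774).
r_{12} = q_1·a_2 = -1.1547.
u_2 = a_2 + 1.1547·q_1 = (-3.3333, 2.6667, -0.6667).
‖u_2‖ = 4.3205, so q_2 = (-0.7715, 0.6172, -0.1543).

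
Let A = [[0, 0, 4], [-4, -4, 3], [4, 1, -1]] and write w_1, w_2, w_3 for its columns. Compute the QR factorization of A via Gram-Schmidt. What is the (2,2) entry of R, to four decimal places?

w_1 = (0, -4, 4); ‖w_1‖ = 5.6569, so q_1 = (0.0000, -0.7071, 0.7071).
q_1·w_2 = 0.0000·0 + (-0.7071)·(-4) + 0.7071·1 = 3.5355.
u_2 = w_2 − 3.5355·q_1 = (0.0000, -1.5000, -1.5000).
r_{22} = ‖u_2‖ = 2.1213.

r_{22} = 2.1213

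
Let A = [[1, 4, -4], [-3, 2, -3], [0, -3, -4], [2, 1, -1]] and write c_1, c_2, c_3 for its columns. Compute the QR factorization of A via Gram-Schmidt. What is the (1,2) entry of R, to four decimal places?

r_{12} = 0.0000

c_1 = (1, -3, 0, 2); ‖c_1‖ = 3.7417, so e_1 = (0.2673, -0.8018, 0.0000, 0.5345).
r_{12} = e_1·c_2 = 0.0000.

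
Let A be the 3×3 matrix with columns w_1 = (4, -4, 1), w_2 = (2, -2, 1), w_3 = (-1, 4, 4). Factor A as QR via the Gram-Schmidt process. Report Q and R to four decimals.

Q = [[0.6963, -0.1231, 0.7071], [-0.6963, 0.1231, 0.7071], [0.1741, 0.9847, 0.0000]], R = [[5.7446, 2.9593, -2.7852], [0.0000, 0.4924, 4.5544], [0.0000, 0.0000, 2.1213]]

e_1 = w_1/‖w_1‖ = (4, -4, 1)/5.7446 = (0.6963, -0.6963, 0.1741).
r_{12} = e_1·w_2 = 2.9593.
u_2 = w_2 − 2.9593·e_1 = (-0.0606, 0.0606, 0.4848).
‖u_2‖ = 0.4924, so e_2 = (-0.1231, 0.1231, 0.9847).
r_{13} = e_1·w_3 = -2.7852; r_{23} = e_2·w_3 = 4.5544.
u_3 = w_3 + 2.7852·e_1 − 4.5544·e_2 = (1.5000, 1.5000, 0.0000).
‖u_3‖ = 2.1213, so e_3 = (0.7071, 0.7071, 0.0000).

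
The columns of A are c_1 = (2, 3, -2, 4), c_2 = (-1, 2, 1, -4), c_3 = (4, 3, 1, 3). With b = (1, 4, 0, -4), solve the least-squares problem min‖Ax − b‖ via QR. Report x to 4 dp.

c_1 = (2, 3, -2, 4); ‖c_1‖ = 5.7446, so q_1 = (0.3482, 0.5222, -0.3482, 0.6963).
q_1·c_2 = 0.3482·(-1) + 0.5222·2 + (-0.3482)·1 + 0.6963·(-4) = -2.4371.
u_2 = c_2 + 2.4371·q_1 = (-0.1515, 3.2727, 0.1515, -2.3030).
‖u_2‖ = 4.0076, so q_2 = (-0.0378, 0.8166, 0.0378, -0.5747).
q_1·c_3 = 0.3482·4 + 0.5222·3 + (-0.3482)·1 + 0.6963·3 = 4.7001; q_2·c_3 = (-0.0378)·4 + 0.8166·3 + 0.0378·1 + (-0.5747)·3 = 0.6125.
u_3 = c_3 − 4.7001·q_1 − 0.6125·q_2 = (2.3868, 0.0453, 2.6132, 0.0792).
‖u_3‖ = 3.5403, so q_3 = (0.6742, 0.0128, 0.7381, 0.0224).
Qᵀb = (-0.3482, 5.5274, 0.6358).
Back-substitute: x_3 = 0.6358/3.5403 = 0.1796.
x_2 = (5.5274 − 0.6125·0.1796)/4.0076 = 1.3518.
x_1 = (-0.3482 + 2.4371·1.3518 − 4.7001·0.1796)/5.7446 = 0.3659.

x = (0.3659, 1.3518, 0.1796)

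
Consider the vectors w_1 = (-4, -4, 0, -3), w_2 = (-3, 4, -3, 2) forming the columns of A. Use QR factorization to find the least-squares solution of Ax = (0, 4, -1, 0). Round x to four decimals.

x = (-0.2867, 0.4246)

w_1 = (-4, -4, 0, -3); ‖w_1‖ = 6.4031, so e_1 = (-0.6247, -0.6247, 0.0000, -0.4685).
e_1·w_2 = (-0.6247)·(-3) + (-0.6247)·4 + 0.0000·(-3) + (-0.4685)·2 = -1.5617.
u_2 = w_2 + 1.5617·e_1 = (-3.9756, 3.0244, -3.0000, 1.2683).
‖u_2‖ = 5.9633, so e_2 = (-0.6667, 0.5072, -0.5031, 0.2127).
Qᵀb = (-2.4988, 2.5317).
Back-substitute: x_2 = 2.5317/5.9633 = 0.4246.
x_1 = (-2.4988 + 1.5617·0.4246)/6.4031 = -0.2867.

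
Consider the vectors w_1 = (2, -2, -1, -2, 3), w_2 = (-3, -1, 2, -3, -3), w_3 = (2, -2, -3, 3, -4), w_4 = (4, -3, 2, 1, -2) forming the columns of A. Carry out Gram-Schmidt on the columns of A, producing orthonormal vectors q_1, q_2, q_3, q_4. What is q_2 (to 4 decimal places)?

w_1 = (2, -2, -1, -2, 3); ‖w_1‖ = 4.6904, so q_1 = (0.4264, -0.4264, -0.2132, -0.4264, 0.6396).
q_1·w_2 = 0.4264·(-3) + (-0.4264)·(-1) + (-0.2132)·2 + (-0.4264)·(-3) + 0.6396·(-3) = -1.9188.
u_2 = w_2 + 1.9188·q_1 = (-2.1818, -1.8182, 1.5909, -3.8182, -1.7727).
‖u_2‖ = 5.3215, so q_2 = (-0.4100, -0.3417, 0.2990, -0.7175, -0.3331).

q_2 = (-0.4100, -0.3417, 0.2990, -0.7175, -0.3331)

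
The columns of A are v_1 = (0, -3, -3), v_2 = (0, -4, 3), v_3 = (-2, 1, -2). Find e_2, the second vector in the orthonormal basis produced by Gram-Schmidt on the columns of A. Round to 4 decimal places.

e_1 = v_1/‖v_1‖ = (0, -3, -3)/4.2426 = (0.0000, -0.7071, -0.7071).
r_{12} = e_1·v_2 = 0.7071.
u_2 = v_2 − 0.7071·e_1 = (0.0000, -3.5000, 3.5000).
‖u_2‖ = 4.9497, so e_2 = (0.0000, -0.7071, 0.7071).

e_2 = (0.0000, -0.7071, 0.7071)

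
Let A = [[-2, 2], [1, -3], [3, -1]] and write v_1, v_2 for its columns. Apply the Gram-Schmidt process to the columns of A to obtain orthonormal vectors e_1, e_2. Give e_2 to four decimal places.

e_2 = (0.2182, -0.8729, 0.4364)

e_1 = v_1/‖v_1‖ = (-2, 1, 3)/3.7417 = (-0.5345, 0.2673, 0.8018).
r_{12} = e_1·v_2 = -2.6726.
u_2 = v_2 + 2.6726·e_1 = (0.5714, -2.2857, 1.1429).
‖u_2‖ = 2.6186, so e_2 = (0.2182, -0.8729, 0.4364).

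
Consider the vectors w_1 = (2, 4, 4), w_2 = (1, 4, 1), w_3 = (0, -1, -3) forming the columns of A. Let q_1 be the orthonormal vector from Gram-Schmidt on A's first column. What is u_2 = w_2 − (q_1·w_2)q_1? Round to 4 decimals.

w_1 = (2, 4, 4); ‖w_1‖ = 6.0000, so q_1 = (0.3333, 0.6667, 0.6667).
q_1·w_2 = 0.3333·1 + 0.6667·4 + 0.6667·1 = 3.6667.
u_2 = w_2 − 3.6667·q_1 = (-0.2222, 1.5556, -1.4444).

u_2 = (-0.2222, 1.5556, -1.4444)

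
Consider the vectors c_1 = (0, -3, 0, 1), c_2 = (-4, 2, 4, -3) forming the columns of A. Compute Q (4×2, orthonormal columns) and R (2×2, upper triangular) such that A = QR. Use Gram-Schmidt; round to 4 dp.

Q = [[0.0000, -0.6585], [-0.9487, -0.1152], [0.0000, 0.6585], [0.3162, -0.3457]], R = [[3.1623, -2.8460], [0.0000, 6.0745]]

c_1 = (0, -3, 0, 1); ‖c_1‖ = 3.1623, so e_1 = (0.0000, -0.9487, 0.0000, 0.3162).
e_1·c_2 = 0.0000·(-4) + (-0.9487)·2 + 0.0000·4 + 0.3162·(-3) = -2.8460.
u_2 = c_2 + 2.8460·e_1 = (-4.0000, -0.7000, 4.0000, -2.1000).
‖u_2‖ = 6.0745, so e_2 = (-0.6585, -0.1152, 0.6585, -0.3457).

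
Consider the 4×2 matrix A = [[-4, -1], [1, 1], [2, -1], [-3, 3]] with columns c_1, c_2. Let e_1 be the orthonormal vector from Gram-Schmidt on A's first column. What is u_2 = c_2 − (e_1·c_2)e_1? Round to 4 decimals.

c_1 = (-4, 1, 2, -3); ‖c_1‖ = 5.4772, so e_1 = (-0.7303, 0.1826, 0.3651, -0.5477).
e_1·c_2 = (-0.7303)·(-1) + 0.1826·1 + 0.3651·(-1) + (-0.5477)·3 = -1.0954.
u_2 = c_2 + 1.0954·e_1 = (-1.8000, 1.2000, -0.6000, 2.4000).

u_2 = (-1.8000, 1.2000, -0.6000, 2.4000)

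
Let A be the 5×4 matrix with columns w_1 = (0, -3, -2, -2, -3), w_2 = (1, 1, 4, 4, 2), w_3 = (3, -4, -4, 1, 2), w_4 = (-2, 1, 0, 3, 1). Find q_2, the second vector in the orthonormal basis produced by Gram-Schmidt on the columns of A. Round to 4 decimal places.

w_1 = (0, -3, -2, -2, -3); ‖w_1‖ = 5.0990, so q_1 = (0.0000, -0.5883, -0.3922, -0.3922, -0.5883).
q_1·w_2 = 0.0000·1 + (-0.5883)·1 + (-0.3922)·4 + (-0.3922)·4 + (-0.5883)·2 = -4.9029.
u_2 = w_2 + 4.9029·q_1 = (1.0000, -1.8846, 2.0769, 2.0769, -0.8846).
‖u_2‖ = 3.7365, so q_2 = (0.2676, -0.5044, 0.5558, 0.5558, -0.2367).

q_2 = (0.2676, -0.5044, 0.5558, 0.5558, -0.2367)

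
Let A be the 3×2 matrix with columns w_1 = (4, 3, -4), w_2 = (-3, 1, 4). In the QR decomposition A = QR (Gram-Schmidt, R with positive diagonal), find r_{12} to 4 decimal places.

q_1 = w_1/‖w_1‖ = (4, 3, -4)/6.4031 = (0.6247, 0.4685, -0.6247).
r_{12} = q_1·w_2 = -3.9043.

r_{12} = -3.9043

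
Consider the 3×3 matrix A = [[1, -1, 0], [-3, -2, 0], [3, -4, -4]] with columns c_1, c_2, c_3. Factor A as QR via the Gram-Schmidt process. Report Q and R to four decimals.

c_1 = (1, -3, 3); ‖c_1‖ = 4.3589, so q_1 = (0.2294, -0.6882, 0.6882).
q_1·c_2 = 0.2294·(-1) + (-0.6882)·(-2) + 0.6882·(-4) = -1.6059.
u_2 = c_2 + 1.6059·q_1 = (-0.6316, -3.1053, -2.8947).
‖u_2‖ = 4.2920, so q_2 = (-0.1472, -0.7235, -0.6745).
q_1·c_3 = 0.2294·0 + (-0.6882)·0 + 0.6882·(-4) = -2.7530; q_2·c_3 = (-0.1472)·0 + (-0.7235)·0 + (-0.6745)·(-4) = 2.6978.
u_3 = c_3 + 2.7530·q_1 − 2.6978·q_2 = (1.0286, 0.0571, -0.2857).
‖u_3‖ = 1.0690, so q_3 = (0.9621, 0.0535, -0.2673).

Q = [[0.2294, -0.1472, 0.9621], [-0.6882, -0.7235, 0.0535], [0.6882, -0.6745, -0.2673]], R = [[4.3589, -1.6059, -2.7530], [0.0000, 4.2920, 2.6978], [0.0000, 0.0000, 1.0690]]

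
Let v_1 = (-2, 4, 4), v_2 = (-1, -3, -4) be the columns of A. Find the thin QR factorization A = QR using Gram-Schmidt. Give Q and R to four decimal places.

Q = [[-0.3333, -0.9096], [0.6667, -0.0413], [0.6667, -0.4134]], R = [[6.0000, -4.3333], [0.0000, 2.6874]]

v_1 = (-2, 4, 4); ‖v_1‖ = 6.0000, so q_1 = (-0.3333, 0.6667, 0.6667).
q_1·v_2 = (-0.3333)·(-1) + 0.6667·(-3) + 0.6667·(-4) = -4.3333.
u_2 = v_2 + 4.3333·q_1 = (-2.4444, -0.1111, -1.1111).
‖u_2‖ = 2.6874, so q_2 = (-0.9096, -0.0413, -0.4134).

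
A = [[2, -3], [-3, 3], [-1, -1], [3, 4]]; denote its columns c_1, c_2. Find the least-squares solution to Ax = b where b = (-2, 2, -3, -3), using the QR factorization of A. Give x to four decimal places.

e_1 = c_1/‖c_1‖ = (2, -3, -1, 3)/4.7958 = (0.4170, -0.6255, -0.2085, 0.6255).
r_{12} = e_1·c_2 = -0.4170.
u_2 = c_2 + 0.4170·e_1 = (-2.8261, 2.7391, -1.0870, 4.2609).
‖u_2‖ = 5.9014, so e_2 = (-0.4789, 0.4642, -0.1842, 0.7220).
Qᵀb = (-3.3362, 0.2726).
Back-substitute: x_2 = 0.2726/5.9014 = 0.0462.
x_1 = (-3.3362 + 0.4170·0.0462)/4.7958 = -0.6916.

x = (-0.6916, 0.0462)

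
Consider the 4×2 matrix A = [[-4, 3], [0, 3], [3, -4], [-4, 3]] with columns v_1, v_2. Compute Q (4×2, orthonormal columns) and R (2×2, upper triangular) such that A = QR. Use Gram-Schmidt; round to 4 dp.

v_1 = (-4, 0, 3, -4); ‖v_1‖ = 6.4031, so e_1 = (-0.6247, 0.0000, 0.4685, -0.6247).
e_1·v_2 = (-0.6247)·3 + 0.0000·3 + 0.4685·(-4) + (-0.6247)·3 = -5.6223.
u_2 = v_2 + 5.6223·e_1 = (-0.5122, 3.0000, -1.3659, -0.5122).
‖u_2‖ = 3.3749, so e_2 = (-0.1518, 0.8889, -0.4047, -0.1518).

Q = [[-0.6247, -0.1518], [0.0000, 0.8889], [0.4685, -0.4047], [-0.6247, -0.1518]], R = [[6.4031, -5.6223], [0.0000, 3.3749]]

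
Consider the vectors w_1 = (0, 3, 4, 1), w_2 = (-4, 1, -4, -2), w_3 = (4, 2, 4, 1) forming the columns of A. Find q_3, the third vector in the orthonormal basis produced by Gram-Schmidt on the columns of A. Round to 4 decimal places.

q_3 = (0.6561, 0.5564, -0.3176, -0.3989)

w_1 = (0, 3, 4, 1); ‖w_1‖ = 5.0990, so q_1 = (0.0000, 0.5883, 0.7845, 0.1961).
q_1·w_2 = 0.0000·(-4) + 0.5883·1 + 0.7845·(-4) + 0.1961·(-2) = -2.9417.
u_2 = w_2 + 2.9417·q_1 = (-4.0000, 2.7308, -1.6923, -1.4231).
‖u_2‖ = 5.3241, so q_2 = (-0.7513, 0.5129, -0.3179, -0.2673).
q_1·w_3 = 0.0000·4 + 0.5883·2 + 0.7845·4 + 0.1961·1 = 4.5107; q_2·w_3 = (-0.7513)·4 + 0.5129·2 + (-0.3179)·4 + (-0.2673)·1 = -3.5181.
u_3 = w_3 − 4.5107·q_1 + 3.5181·q_2 = (1.3569, 1.1506, -0.6567, -0.8250).
‖u_3‖ = 2.0680, so q_3 = (0.6561, 0.5564, -0.3176, -0.3989).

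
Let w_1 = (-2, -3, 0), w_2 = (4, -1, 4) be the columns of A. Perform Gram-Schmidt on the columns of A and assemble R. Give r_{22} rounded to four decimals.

r_{22} = 5.5747

e_1 = w_1/‖w_1‖ = (-2, -3, 0)/3.6056 = (-0.5547, -0.8321, 0.0000).
r_{12} = e_1·w_2 = -1.3868.
u_2 = w_2 + 1.3868·e_1 = (3.2308, -2.1538, 4.0000).
r_{22} = ‖u_2‖ = 5.5747.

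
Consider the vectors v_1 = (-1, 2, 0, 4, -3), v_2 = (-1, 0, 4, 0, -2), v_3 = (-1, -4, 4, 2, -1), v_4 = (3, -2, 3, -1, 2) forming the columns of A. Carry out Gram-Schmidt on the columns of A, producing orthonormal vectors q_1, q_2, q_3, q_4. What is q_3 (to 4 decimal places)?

q_1 = v_1/‖v_1‖ = (-1, 2, 0, 4, -3)/5.4772 = (-0.1826, 0.3651, 0.0000, 0.7303, -0.5477).
r_{12} = q_1·v_2 = 1.2780.
u_2 = v_2 − 1.2780·q_1 = (-0.7667, -0.4667, 4.0000, -0.9333, -1.3000).
‖u_2‖ = 4.4008, so q_2 = (-0.1742, -0.1060, 0.9089, -0.2121, -0.2954).
r_{13} = q_1·v_3 = 0.7303; r_{23} = q_2·v_3 = 4.1054.
u_3 = v_3 − 0.7303·q_1 − 4.1054·q_2 = (-0.1515, -3.8313, 0.2685, 2.3373, 0.6127).
‖u_3‖ = 4.5401, so q_3 = (-0.0334, -0.8439, 0.0591, 0.5148, 0.1350).

q_3 = (-0.0334, -0.8439, 0.0591, 0.5148, 0.1350)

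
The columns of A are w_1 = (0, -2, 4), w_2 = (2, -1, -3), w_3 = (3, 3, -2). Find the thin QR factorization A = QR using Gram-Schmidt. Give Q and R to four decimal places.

e_1 = w_1/‖w_1‖ = (0, -2, 4)/4.4721 = (0.0000, -0.4472, 0.8944).
r_{12} = e_1·w_2 = -2.2361.
u_2 = w_2 + 2.2361·e_1 = (2.0000, -2.0000, -1.0000).
‖u_2‖ = 3.0000, so e_2 = (0.6667, -0.6667, -0.3333).
r_{13} = e_1·w_3 = -3.1305; r_{23} = e_2·w_3 = 0.6667.
u_3 = w_3 + 3.1305·e_1 − 0.6667·e_2 = (2.5556, 2.0444, 1.0222).
‖u_3‖ = 3.4286, so e_3 = (0.7454, 0.5963, 0.2981).

Q = [[0.0000, 0.6667, 0.7454], [-0.4472, -0.6667, 0.5963], [0.8944, -0.3333, 0.2981]], R = [[4.4721, -2.2361, -3.1305], [0.0000, 3.0000, 0.6667], [0.0000, 0.0000, 3.4286]]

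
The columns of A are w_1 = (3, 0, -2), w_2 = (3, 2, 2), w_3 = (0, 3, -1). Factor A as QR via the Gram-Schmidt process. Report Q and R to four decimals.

w_1 = (3, 0, -2); ‖w_1‖ = 3.6056, so q_1 = (0.8321, 0.0000, -0.5547).
q_1·w_2 = 0.8321·3 + 0.0000·2 + (-0.5547)·2 = 1.3868.
u_2 = w_2 − 1.3868·q_1 = (1.8462, 2.0000, 2.7692).
‖u_2‖ = 3.8829, so q_2 = (0.4755, 0.5151, 0.7132).
q_1·w_3 = 0.8321·0 + 0.0000·3 + (-0.5547)·(-1) = 0.5547; q_2·w_3 = 0.4755·0 + 0.5151·3 + 0.7132·(-1) = 0.8321.
u_3 = w_3 − 0.5547·q_1 − 0.8321·q_2 = (-0.8571, 2.5714, -1.2857).
‖u_3‖ = 3.0000, so q_3 = (-0.2857, 0.8571, -0.4286).

Q = [[0.8321, 0.4755, -0.2857], [0.0000, 0.5151, 0.8571], [-0.5547, 0.7132, -0.4286]], R = [[3.6056, 1.3868, 0.5547], [0.0000, 3.8829, 0.8321], [0.0000, 0.0000, 3.0000]]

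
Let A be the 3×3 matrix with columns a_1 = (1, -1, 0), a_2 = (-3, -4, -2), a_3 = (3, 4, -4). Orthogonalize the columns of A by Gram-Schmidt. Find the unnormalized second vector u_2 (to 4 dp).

u_2 = (-3.5000, -3.5000, -2.0000)

e_1 = a_1/‖a_1‖ = (1, -1, 0)/1.4142 = (0.7071, -0.7071, 0.0000).
r_{12} = e_1·a_2 = 0.7071.
u_2 = a_2 − 0.7071·e_1 = (-3.5000, -3.5000, -2.0000).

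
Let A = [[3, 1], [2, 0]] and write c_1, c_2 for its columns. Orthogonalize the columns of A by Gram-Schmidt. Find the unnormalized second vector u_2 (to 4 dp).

u_2 = (0.3077, -0.4615)

c_1 = (3, 2); ‖c_1‖ = 3.6056, so e_1 = (0.8321, 0.5547).
e_1·c_2 = 0.8321·1 + 0.5547·0 = 0.8321.
u_2 = c_2 − 0.8321·e_1 = (0.3077, -0.4615).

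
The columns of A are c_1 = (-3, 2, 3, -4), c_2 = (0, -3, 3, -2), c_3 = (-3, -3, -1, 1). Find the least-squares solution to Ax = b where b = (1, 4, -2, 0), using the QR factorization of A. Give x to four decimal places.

x = (0.1623, -0.8168, -0.4542)

c_1 = (-3, 2, 3, -4); ‖c_1‖ = 6.1644, so q_1 = (-0.4867, 0.3244, 0.4867, -0.6489).
q_1·c_2 = (-0.4867)·0 + 0.3244·(-3) + 0.4867·3 + (-0.6489)·(-2) = 1.7844.
u_2 = c_2 − 1.7844·q_1 = (0.8684, -3.5789, 2.1316, -0.8421).
‖u_2‖ = 4.3377, so q_2 = (0.2002, -0.8251, 0.4914, -0.1941).
q_1·c_3 = (-0.4867)·(-3) + 0.3244·(-3) + 0.4867·(-1) + (-0.6489)·1 = -0.6489; q_2·c_3 = 0.2002·(-3) + (-0.8251)·(-3) + 0.4914·(-1) + (-0.1941)·1 = 1.1891.
u_3 = c_3 + 0.6489·q_1 − 1.1891·q_2 = (-3.5538, -1.8084, -1.2685, 0.8098).
‖u_3‖ = 4.2620, so q_3 = (-0.8338, -0.4243, -0.2976, 0.1900).
Qᵀb = (-0.1622, -4.0829, -1.9358).
Back-substitute: x_3 = -1.9358/4.2620 = -0.4542.
x_2 = (-4.0829 − 1.1891·(-0.4542))/4.3377 = -0.8168.
x_1 = (-0.1622 − 1.7844·(-0.8168) + 0.6489·(-0.4542))/6.1644 = 0.1623.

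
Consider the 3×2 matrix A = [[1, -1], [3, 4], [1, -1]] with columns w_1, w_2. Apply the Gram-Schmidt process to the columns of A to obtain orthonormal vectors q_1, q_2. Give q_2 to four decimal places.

w_1 = (1, 3, 1); ‖w_1‖ = 3.3166, so q_1 = (0.3015, 0.9045, 0.3015).
q_1·w_2 = 0.3015·(-1) + 0.9045·4 + 0.3015·(-1) = 3.0151.
u_2 = w_2 − 3.0151·q_1 = (-1.9091, 1.2727, -1.9091).
‖u_2‖ = 2.9848, so q_2 = (-0.6396, 0.4264, -0.6396).

q_2 = (-0.6396, 0.4264, -0.6396)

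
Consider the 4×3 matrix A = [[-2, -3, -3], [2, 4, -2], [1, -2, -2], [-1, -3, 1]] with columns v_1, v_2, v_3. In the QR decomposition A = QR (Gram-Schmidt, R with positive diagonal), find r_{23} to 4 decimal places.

e_1 = v_1/‖v_1‖ = (-2, 2, 1, -1)/3.1623 = (-0.6325, 0.6325, 0.3162, -0.3162).
r_{12} = e_1·v_2 = 4.7434.
u_2 = v_2 − 4.7434·e_1 = (0.0000, 1.0000, -3.5000, -1.5000).
‖u_2‖ = 3.9370, so e_2 = (0.0000, 0.2540, -0.8890, -0.3810).
r_{23} = e_2·v_3 = 0.8890.

r_{23} = 0.8890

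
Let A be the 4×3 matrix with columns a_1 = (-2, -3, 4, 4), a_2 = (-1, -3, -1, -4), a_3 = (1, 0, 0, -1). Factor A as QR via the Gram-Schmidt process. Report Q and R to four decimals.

q_1 = a_1/‖a_1‖ = (-2, -3, 4, 4)/6.7082 = (-0.2981, -0.4472, 0.5963, 0.5963).
r_{12} = q_1·a_2 = -1.3416.
u_2 = a_2 + 1.3416·q_1 = (-1.4000, -3.6000, -0.2000, -3.2000).
‖u_2‖ = 5.0200, so q_2 = (-0.2789, -0.7171, -0.0398, -0.6375).
r_{13} = q_1·a_3 = -0.8944; r_{23} = q_2·a_3 = 0.3586.
u_3 = a_3 + 0.8944·q_1 − 0.3586·q_2 = (0.8333, -0.1429, 0.5476, -0.2381).
‖u_3‖ = 1.0351, so q_3 = (0.8051, -0.1380, 0.5291, -0.2300).

Q = [[-0.2981, -0.2789, 0.8051], [-0.4472, -0.7171, -0.1380], [0.5963, -0.0398, 0.5291], [0.5963, -0.6375, -0.2300]], R = [[6.7082, -1.3416, -0.8944], [0.0000, 5.0200, 0.3586], [0.0000, 0.0000, 1.0351]]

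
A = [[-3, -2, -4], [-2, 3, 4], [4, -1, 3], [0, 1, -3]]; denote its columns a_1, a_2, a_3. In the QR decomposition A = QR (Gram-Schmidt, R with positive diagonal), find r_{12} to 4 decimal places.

r_{12} = -0.7428

a_1 = (-3, -2, 4, 0); ‖a_1‖ = 5.3852, so e_1 = (-0.5571, -0.3714, 0.7428, 0.0000).
r_{12} = e_1·a_2 = -0.7428.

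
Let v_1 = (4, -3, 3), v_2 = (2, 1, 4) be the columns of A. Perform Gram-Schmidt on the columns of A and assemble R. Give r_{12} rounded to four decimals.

r_{12} = 2.9155

v_1 = (4, -3, 3); ‖v_1‖ = 5.8310, so e_1 = (0.6860, -0.5145, 0.5145).
r_{12} = e_1·v_2 = 2.9155.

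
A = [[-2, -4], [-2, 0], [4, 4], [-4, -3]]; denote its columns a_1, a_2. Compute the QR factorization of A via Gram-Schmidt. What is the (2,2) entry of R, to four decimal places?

r_{22} = 2.9326

a_1 = (-2, -2, 4, -4); ‖a_1‖ = 6.3246, so q_1 = (-0.3162, -0.3162, 0.6325, -0.6325).
q_1·a_2 = (-0.3162)·(-4) + (-0.3162)·0 + 0.6325·4 + (-0.6325)·(-3) = 5.6921.
u_2 = a_2 − 5.6921·q_1 = (-2.2000, 1.8000, 0.4000, 0.6000).
r_{22} = ‖u_2‖ = 2.9326.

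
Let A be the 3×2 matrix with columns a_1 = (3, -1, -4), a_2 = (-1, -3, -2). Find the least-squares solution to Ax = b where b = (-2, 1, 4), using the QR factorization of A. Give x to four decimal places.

a_1 = (3, -1, -4); ‖a_1‖ = 5.0990, so q_1 = (0.5883, -0.1961, -0.7845).
q_1·a_2 = 0.5883·(-1) + (-0.1961)·(-3) + (-0.7845)·(-2) = 1.5689.
u_2 = a_2 − 1.5689·q_1 = (-1.9231, -2.6923, -0.7692).
‖u_2‖ = 3.3968, so q_2 = (-0.5661, -0.7926, -0.2265).
Qᵀb = (-4.5107, -0.5661).
Back-substitute: x_2 = -0.5661/3.3968 = -0.1667.
x_1 = (-4.5107 − 1.5689·(-0.1667))/5.0990 = -0.8333.

x = (-0.8333, -0.1667)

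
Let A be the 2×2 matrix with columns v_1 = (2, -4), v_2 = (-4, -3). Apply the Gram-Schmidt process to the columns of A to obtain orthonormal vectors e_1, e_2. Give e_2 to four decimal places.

v_1 = (2, -4); ‖v_1‖ = 4.4721, so e_1 = (0.4472, -0.8944).
e_1·v_2 = 0.4472·(-4) + (-0.8944)·(-3) = 0.8944.
u_2 = v_2 − 0.8944·e_1 = (-4.4000, -2.2000).
‖u_2‖ = 4.9193, so e_2 = (-0.8944, -0.4472).

e_2 = (-0.8944, -0.4472)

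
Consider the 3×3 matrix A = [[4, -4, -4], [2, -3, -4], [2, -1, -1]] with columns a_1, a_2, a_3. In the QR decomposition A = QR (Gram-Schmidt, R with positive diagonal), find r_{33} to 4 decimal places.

a_1 = (4, 2, 2); ‖a_1‖ = 4.8990, so e_1 = (0.8165, 0.4082, 0.4082).
e_1·a_2 = 0.8165·(-4) + 0.4082·(-3) + 0.4082·(-1) = -4.8990.
u_2 = a_2 + 4.8990·e_1 = (0.0000, -1.0000, 1.0000).
‖u_2‖ = 1.4142, so e_2 = (0.0000, -0.7071, 0.7071).
e_1·a_3 = 0.8165·(-4) + 0.4082·(-4) + 0.4082·(-1) = -5.3072; e_2·a_3 = 0.0000·(-4) + (-0.7071)·(-4) + 0.7071·(-1) = 2.1213.
u_3 = a_3 + 5.3072·e_1 − 2.1213·e_2 = (0.3333, -0.3333, -0.3333).
r_{33} = ‖u_3‖ = 0.5774.

r_{33} = 0.5774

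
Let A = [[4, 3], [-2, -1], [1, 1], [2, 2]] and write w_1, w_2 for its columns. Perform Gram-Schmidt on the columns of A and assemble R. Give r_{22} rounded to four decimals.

r_{22} = 0.7483

q_1 = w_1/‖w_1‖ = (4, -2, 1, 2)/5.0000 = (0.8000, -0.4000, 0.2000, 0.4000).
r_{12} = q_1·w_2 = 3.8000.
u_2 = w_2 − 3.8000·q_1 = (-0.0400, 0.5200, 0.2400, 0.4800).
r_{22} = ‖u_2‖ = 0.7483.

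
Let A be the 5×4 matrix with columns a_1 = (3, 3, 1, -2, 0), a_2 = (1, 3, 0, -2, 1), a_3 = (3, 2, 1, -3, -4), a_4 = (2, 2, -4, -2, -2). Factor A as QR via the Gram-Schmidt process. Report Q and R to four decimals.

a_1 = (3, 3, 1, -2, 0); ‖a_1‖ = 4.7958, so e_1 = (0.6255, 0.6255, 0.2085, -0.4170, 0.0000).
e_1·a_2 = 0.6255·1 + 0.6255·3 + 0.2085·0 + (-0.4170)·(-2) + 0.0000·1 = 3.3362.
u_2 = a_2 − 3.3362·e_1 = (-1.0870, 0.9130, -0.6957, -0.6087, 1.0000).
‖u_2‖ = 1.9671, so e_2 = (-0.5526, 0.4642, -0.3536, -0.3094, 0.5084).
e_1·a_3 = 0.6255·3 + 0.6255·2 + 0.2085·1 + (-0.4170)·(-3) + 0.0000·(-4) = 4.5873; e_2·a_3 = (-0.5526)·3 + 0.4642·2 + (-0.3536)·1 + (-0.3094)·(-3) + 0.5084·(-4) = -2.1881.
u_3 = a_3 − 4.5873·e_1 + 2.1881·e_2 = (-1.0787, 0.1461, -0.7303, -1.7640, -2.8876).
‖u_3‖ = 3.6288, so e_3 = (-0.2972, 0.0403, -0.2013, -0.4861, -0.7957).
e_1·a_4 = 0.6255·2 + 0.6255·2 + 0.2085·(-4) + (-0.4170)·(-2) + 0.0000·(-2) = 2.5022; e_2·a_4 = (-0.5526)·2 + 0.4642·2 + (-0.3536)·(-4) + (-0.3094)·(-2) + 0.5084·(-2) = 0.8399; e_3·a_4 = (-0.2972)·2 + 0.0403·2 + (-0.2013)·(-4) + (-0.4861)·(-2) + (-0.7957)·(-2) = 2.8548.
u_4 = a_4 − 2.5022·e_1 − 0.8399·e_2 − 2.8548·e_3 = (1.7474, -0.0700, -3.6502, 0.6911, -0.1553).
‖u_4‖ = 4.1090, so e_4 = (0.4253, -0.0170, -0.8883, 0.1682, -0.0378).

Q = [[0.6255, -0.5526, -0.2972, 0.4253], [0.6255, 0.4642, 0.0403, -0.0170], [0.2085, -0.3536, -0.2013, -0.8883], [-0.4170, -0.3094, -0.4861, 0.1682], [0.0000, 0.5084, -0.7957, -0.0378]], R = [[4.7958, 3.3362, 4.5873, 2.5022], [0.0000, 1.9671, -2.1881, 0.8399], [0.0000, 0.0000, 3.6288, 2.8548], [0.0000, 0.0000, 0.0000, 4.1090]]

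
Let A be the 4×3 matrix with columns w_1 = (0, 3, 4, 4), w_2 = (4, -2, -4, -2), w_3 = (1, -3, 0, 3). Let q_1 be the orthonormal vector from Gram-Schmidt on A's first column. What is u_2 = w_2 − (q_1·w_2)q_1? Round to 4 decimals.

q_1 = w_1/‖w_1‖ = (0, 3, 4, 4)/6.4031 = (0.0000, 0.4685, 0.6247, 0.6247).
r_{12} = q_1·w_2 = -4.6852.
u_2 = w_2 + 4.6852·q_1 = (4.0000, 0.1951, -1.0732, 0.9268).

u_2 = (4.0000, 0.1951, -1.0732, 0.9268)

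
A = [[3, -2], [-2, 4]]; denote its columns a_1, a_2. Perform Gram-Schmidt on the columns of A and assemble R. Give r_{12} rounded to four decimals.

r_{12} = -3.8829

a_1 = (3, -2); ‖a_1‖ = 3.6056, so e_1 = (0.8321, -0.5547).
r_{12} = e_1·a_2 = -3.8829.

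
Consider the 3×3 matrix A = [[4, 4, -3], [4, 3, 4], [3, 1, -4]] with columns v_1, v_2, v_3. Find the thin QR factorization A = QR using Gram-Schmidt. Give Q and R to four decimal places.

Q = [[0.6247, 0.6096, -0.4880], [0.6247, -0.0152, 0.7807], [0.4685, -0.7925, -0.3904]], R = [[6.4031, 4.8414, -1.2494], [0.0000, 1.6003, 1.2802], [0.0000, 0.0000, 6.1482]]

e_1 = v_1/‖v_1‖ = (4, 4, 3)/6.4031 = (0.6247, 0.6247, 0.4685).
r_{12} = e_1·v_2 = 4.8414.
u_2 = v_2 − 4.8414·e_1 = (0.9756, -0.0244, -1.2683).
‖u_2‖ = 1.6003, so e_2 = (0.6096, -0.0152, -0.7925).
r_{13} = e_1·v_3 = -1.2494; r_{23} = e_2·v_3 = 1.2802.
u_3 = v_3 + 1.2494·e_1 − 1.2802·e_2 = (-3.0000, 4.8000, -2.4000).
‖u_3‖ = 6.1482, so e_3 = (-0.4880, 0.7807, -0.3904).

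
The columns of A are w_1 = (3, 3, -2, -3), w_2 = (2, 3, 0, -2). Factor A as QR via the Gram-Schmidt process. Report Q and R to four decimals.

q_1 = w_1/‖w_1‖ = (3, 3, -2, -3)/5.5678 = (0.5388, 0.5388, -0.3592, -0.5388).
r_{12} = q_1·w_2 = 3.7717.
u_2 = w_2 − 3.7717·q_1 = (-0.0323, 0.9677, 1.3548, 0.0323).
‖u_2‖ = 1.6656, so q_2 = (-0.0194, 0.5810, 0.8134, 0.0194).

Q = [[0.5388, -0.0194], [0.5388, 0.5810], [-0.3592, 0.8134], [-0.5388, 0.0194]], R = [[5.5678, 3.7717], [0.0000, 1.6656]]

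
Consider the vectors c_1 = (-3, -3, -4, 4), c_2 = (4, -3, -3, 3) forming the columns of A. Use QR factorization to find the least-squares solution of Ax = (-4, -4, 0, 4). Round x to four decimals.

x = (0.9081, -0.2575)

c_1 = (-3, -3, -4, 4); ‖c_1‖ = 7.0711, so e_1 = (-0.4243, -0.4243, -0.5657, 0.5657).
e_1·c_2 = (-0.4243)·4 + (-0.4243)·(-3) + (-0.5657)·(-3) + 0.5657·3 = 2.9698.
u_2 = c_2 − 2.9698·e_1 = (5.2600, -1.7400, -1.3200, 1.3200).
‖u_2‖ = 5.8464, so e_2 = (0.8997, -0.2976, -0.2258, 0.2258).
Qᵀb = (5.6569, -1.5052).
Back-substitute: x_2 = -1.5052/5.8464 = -0.2575.
x_1 = (5.6569 − 2.9698·(-0.2575))/7.0711 = 0.9081.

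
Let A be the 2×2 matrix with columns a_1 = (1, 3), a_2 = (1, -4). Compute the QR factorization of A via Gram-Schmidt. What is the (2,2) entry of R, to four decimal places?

r_{22} = 2.2136

e_1 = a_1/‖a_1‖ = (1, 3)/3.1623 = (0.3162, 0.9487).
r_{12} = e_1·a_2 = -3.4785.
u_2 = a_2 + 3.4785·e_1 = (2.1000, -0.7000).
r_{22} = ‖u_2‖ = 2.2136.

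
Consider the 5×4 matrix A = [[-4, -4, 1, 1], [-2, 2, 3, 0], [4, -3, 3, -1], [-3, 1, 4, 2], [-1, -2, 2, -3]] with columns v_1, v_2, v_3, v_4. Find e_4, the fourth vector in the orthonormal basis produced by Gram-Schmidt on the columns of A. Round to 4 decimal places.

e_4 = (0.2472, -0.2257, 0.2048, 0.3740, -0.8403)

e_1 = v_1/‖v_1‖ = (-4, -2, 4, -3, -1)/6.7823 = (-0.5898, -0.2949, 0.5898, -0.4423, -0.1474).
r_{12} = e_1·v_2 = -0.1474.
u_2 = v_2 + 0.1474·e_1 = (-4.0870, 1.9565, -2.9130, 0.9348, -2.0217).
‖u_2‖ = 5.8291, so e_2 = (-0.7011, 0.3356, -0.4997, 0.1604, -0.3468).
r_{13} = e_1·v_3 = -1.7693; r_{23} = e_2·v_3 = -1.2456.
u_3 = v_3 + 1.7693·e_1 + 1.2456·e_2 = (-0.9168, 2.8964, 3.4210, 3.4171, 1.3071).
‖u_3‖ = 5.8582, so e_3 = (-0.1565, 0.4944, 0.5840, 0.5833, 0.2231).
r_{14} = e_1·v_4 = -1.6219; r_{24} = e_2·v_4 = 1.1599; r_{34} = e_3·v_4 = -0.2432.
u_4 = v_4 + 1.6219·e_1 − 1.1599·e_2 + 0.2432·e_3 = (0.8186, -0.7473, 0.6782, 1.2385, -2.7826).
‖u_4‖ = 3.3114, so e_4 = (0.2472, -0.2257, 0.2048, 0.3740, -0.8403).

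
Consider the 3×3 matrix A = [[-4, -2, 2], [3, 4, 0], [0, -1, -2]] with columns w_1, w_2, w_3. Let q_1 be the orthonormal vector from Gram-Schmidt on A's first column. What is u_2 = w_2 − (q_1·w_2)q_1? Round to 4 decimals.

w_1 = (-4, 3, 0); ‖w_1‖ = 5.0000, so q_1 = (-0.8000, 0.6000, 0.0000).
q_1·w_2 = (-0.8000)·(-2) + 0.6000·4 + 0.0000·(-1) = 4.0000.
u_2 = w_2 − 4.0000·q_1 = (1.2000, 1.6000, -1.0000).

u_2 = (1.2000, 1.6000, -1.0000)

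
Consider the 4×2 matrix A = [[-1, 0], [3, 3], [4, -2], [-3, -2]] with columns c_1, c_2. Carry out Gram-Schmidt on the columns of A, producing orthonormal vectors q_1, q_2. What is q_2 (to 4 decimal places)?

c_1 = (-1, 3, 4, -3); ‖c_1‖ = 5.9161, so q_1 = (-0.1690, 0.5071, 0.6761, -0.5071).
q_1·c_2 = (-0.1690)·0 + 0.5071·3 + 0.6761·(-2) + (-0.5071)·(-2) = 1.1832.
u_2 = c_2 − 1.1832·q_1 = (0.2000, 2.4000, -2.8000, -1.4000).
‖u_2‖ = 3.9497, so q_2 = (0.0506, 0.6076, -0.7089, -0.3545).

q_2 = (0.0506, 0.6076, -0.7089, -0.3545)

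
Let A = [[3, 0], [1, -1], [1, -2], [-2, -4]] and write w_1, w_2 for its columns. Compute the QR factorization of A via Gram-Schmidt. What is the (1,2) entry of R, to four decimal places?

r_{12} = 1.2910

e_1 = w_1/‖w_1‖ = (3, 1, 1, -2)/3.8730 = (0.7746, 0.2582, 0.2582, -0.5164).
r_{12} = e_1·w_2 = 1.2910.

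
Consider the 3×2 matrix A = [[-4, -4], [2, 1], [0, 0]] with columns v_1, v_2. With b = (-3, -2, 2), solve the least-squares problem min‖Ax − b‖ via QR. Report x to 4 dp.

v_1 = (-4, 2, 0); ‖v_1‖ = 4.4721, so e_1 = (-0.8944, 0.4472, 0.0000).
e_1·v_2 = (-0.8944)·(-4) + 0.4472·1 + 0.0000·0 = 4.0249.
u_2 = v_2 − 4.0249·e_1 = (-0.4000, -0.8000, 0.0000).
‖u_2‖ = 0.8944, so e_2 = (-0.4472, -0.8944, 0.0000).
Qᵀb = (1.7889, 3.1305).
Back-substitute: x_2 = 3.1305/0.8944 = 3.5000.
x_1 = (1.7889 − 4.0249·3.5000)/4.4721 = -2.7500.

x = (-2.7500, 3.5000)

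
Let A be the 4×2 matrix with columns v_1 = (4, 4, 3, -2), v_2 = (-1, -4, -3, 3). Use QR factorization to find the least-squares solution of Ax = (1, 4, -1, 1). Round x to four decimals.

v_1 = (4, 4, 3, -2); ‖v_1‖ = 6.7082, so q_1 = (0.5963, 0.5963, 0.4472, -0.2981).
q_1·v_2 = 0.5963·(-1) + 0.5963·(-4) + 0.4472·(-3) + (-0.2981)·3 = -5.2175.
u_2 = v_2 + 5.2175·q_1 = (2.1111, -0.8889, -0.6667, 1.4444).
‖u_2‖ = 2.7889, so q_2 = (0.7570, -0.3187, -0.2390, 0.5179).
Qᵀb = (2.2361, 0.2390).
Back-substitute: x_2 = 0.2390/2.7889 = 0.0857.
x_1 = (2.2361 + 5.2175·0.0857)/6.7082 = 0.4000.

x = (0.4000, 0.0857)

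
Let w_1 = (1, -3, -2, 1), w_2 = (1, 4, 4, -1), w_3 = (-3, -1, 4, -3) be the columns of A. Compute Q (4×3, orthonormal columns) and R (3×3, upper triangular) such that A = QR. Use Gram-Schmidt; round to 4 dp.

w_1 = (1, -3, -2, 1); ‖w_1‖ = 3.8730, so e_1 = (0.2582, -0.7746, -0.5164, 0.2582).
e_1·w_2 = 0.2582·1 + (-0.7746)·4 + (-0.5164)·4 + 0.2582·(-1) = -5.1640.
u_2 = w_2 + 5.1640·e_1 = (2.3333, 0.0000, 1.3333, 0.3333).
‖u_2‖ = 2.7080, so e_2 = (0.8616, 0.0000, 0.4924, 0.1231).
e_1·w_3 = 0.2582·(-3) + (-0.7746)·(-1) + (-0.5164)·4 + 0.2582·(-3) = -2.8402; e_2·w_3 = 0.8616·(-3) + (0.0000)·(-1) + 0.4924·4 + 0.1231·(-3) = -0.9847.
u_3 = w_3 + 2.8402·e_1 + 0.9847·e_2 = (-1.4182, -3.2000, 3.0182, -2.1455).
‖u_3‖ = 5.0955, so e_3 = (-0.2783, -0.6280, 0.5923, -0.4211).

Q = [[0.2582, 0.8616, -0.2783], [-0.7746, 0.0000, -0.6280], [-0.5164, 0.4924, 0.5923], [0.2582, 0.1231, -0.4211]], R = [[3.8730, -5.1640, -2.8402], [0.0000, 2.7080, -0.9847], [0.0000, 0.0000, 5.0955]]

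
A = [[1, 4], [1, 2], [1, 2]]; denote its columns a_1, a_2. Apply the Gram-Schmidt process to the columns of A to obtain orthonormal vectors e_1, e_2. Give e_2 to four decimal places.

e_2 = (0.8165, -0.4082, -0.4082)

a_1 = (1, 1, 1); ‖a_1‖ = 1.7321, so e_1 = (0.5774, 0.5774, 0.5774).
e_1·a_2 = 0.5774·4 + 0.5774·2 + 0.5774·2 = 4.6188.
u_2 = a_2 − 4.6188·e_1 = (1.3333, -0.6667, -0.6667).
‖u_2‖ = 1.6330, so e_2 = (0.8165, -0.4082, -0.4082).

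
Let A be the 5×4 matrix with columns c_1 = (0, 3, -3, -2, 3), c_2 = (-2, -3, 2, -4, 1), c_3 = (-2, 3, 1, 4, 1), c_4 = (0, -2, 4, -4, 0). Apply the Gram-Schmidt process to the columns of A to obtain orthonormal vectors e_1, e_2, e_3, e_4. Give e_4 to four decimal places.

c_1 = (0, 3, -3, -2, 3); ‖c_1‖ = 5.5678, so e_1 = (0.0000, 0.5388, -0.5388, -0.3592, 0.5388).
e_1·c_2 = 0.0000·(-2) + 0.5388·(-3) + (-0.5388)·2 + (-0.3592)·(-4) + 0.5388·1 = -0.7184.
u_2 = c_2 + 0.7184·e_1 = (-2.0000, -2.6129, 1.6129, -4.2581, 1.3871).
‖u_2‖ = 5.7865, so e_2 = (-0.3456, -0.4515, 0.2787, -0.7359, 0.2397).
e_1·c_3 = 0.0000·(-2) + 0.5388·3 + (-0.5388)·1 + (-0.3592)·4 + 0.5388·1 = 0.1796; e_2·c_3 = (-0.3456)·(-2) + (-0.4515)·3 + 0.2787·1 + (-0.7359)·4 + 0.2397·1 = -3.0884.
u_3 = c_3 − 0.1796·e_1 + 3.0884·e_2 = (-3.0674, 1.5087, 1.9576, 1.7919, 1.6435).
‖u_3‖ = 4.6292, so e_3 = (-0.6626, 0.3259, 0.4229, 0.3871, 0.3550).
e_1·c_4 = 0.0000·0 + 0.5388·(-2) + (-0.5388)·4 + (-0.3592)·(-4) + 0.5388·0 = -1.7961; e_2·c_4 = (-0.3456)·0 + (-0.4515)·(-2) + 0.2787·4 + (-0.7359)·(-4) + 0.2397·0 = 4.9615; e_3·c_4 = (-0.6626)·0 + 0.3259·(-2) + 0.4229·4 + 0.3871·(-4) + 0.3550·0 = -0.5086.
u_4 = c_4 + 1.7961·e_1 − 4.9615·e_2 + 0.5086·e_3 = (1.3778, 1.3739, 1.8644, -0.7973, -0.0410).
‖u_4‖ = 2.8106, so e_4 = (0.4902, 0.4888, 0.6634, -0.2837, -0.0146).

e_4 = (0.4902, 0.4888, 0.6634, -0.2837, -0.0146)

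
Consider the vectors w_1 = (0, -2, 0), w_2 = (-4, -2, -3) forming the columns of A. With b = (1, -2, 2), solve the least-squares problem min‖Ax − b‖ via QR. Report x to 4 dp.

x = (1.4000, -0.4000)

q_1 = w_1/‖w_1‖ = (0, -2, 0)/2.0000 = (0.0000, -1.0000, 0.0000).
r_{12} = q_1·w_2 = 2.0000.
u_2 = w_2 − 2.0000·q_1 = (-4.0000, 0.0000, -3.0000).
‖u_2‖ = 5.0000, so q_2 = (-0.8000, 0.0000, -0.6000).
Qᵀb = (2.0000, -2.0000).
Back-substitute: x_2 = -2.0000/5.0000 = -0.4000.
x_1 = (2.0000 − 2.0000·(-0.4000))/2.0000 = 1.4000.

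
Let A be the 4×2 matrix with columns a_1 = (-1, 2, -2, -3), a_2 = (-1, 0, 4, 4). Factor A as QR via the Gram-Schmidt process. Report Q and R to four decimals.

Q = [[-0.2357, -0.5713], [0.4714, 0.5868], [-0.4714, 0.5250], [-0.7071, 0.2316]], R = [[4.2426, -4.4783], [0.0000, 3.5978]]

a_1 = (-1, 2, -2, -3); ‖a_1‖ = 4.2426, so e_1 = (-0.2357, 0.4714, -0.4714, -0.7071).
e_1·a_2 = (-0.2357)·(-1) + 0.4714·0 + (-0.4714)·4 + (-0.7071)·4 = -4.4783.
u_2 = a_2 + 4.4783·e_1 = (-2.0556, 2.1111, 1.8889, 0.8333).
‖u_2‖ = 3.5978, so e_2 = (-0.5713, 0.5868, 0.5250, 0.2316).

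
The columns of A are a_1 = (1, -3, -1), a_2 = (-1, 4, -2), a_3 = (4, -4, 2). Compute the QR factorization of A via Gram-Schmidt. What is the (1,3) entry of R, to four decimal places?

r_{13} = 4.2212

a_1 = (1, -3, -1); ‖a_1‖ = 3.3166, so q_1 = (0.3015, -0.9045, -0.3015).
r_{13} = q_1·a_3 = 4.2212.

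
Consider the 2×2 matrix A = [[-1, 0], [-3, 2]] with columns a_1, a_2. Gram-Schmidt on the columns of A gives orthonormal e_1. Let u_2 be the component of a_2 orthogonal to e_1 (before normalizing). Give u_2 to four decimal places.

u_2 = (-0.6000, 0.2000)

a_1 = (-1, -3); ‖a_1‖ = 3.1623, so e_1 = (-0.3162, -0.9487).
e_1·a_2 = (-0.3162)·0 + (-0.9487)·2 = -1.8974.
u_2 = a_2 + 1.8974·e_1 = (-0.6000, 0.2000).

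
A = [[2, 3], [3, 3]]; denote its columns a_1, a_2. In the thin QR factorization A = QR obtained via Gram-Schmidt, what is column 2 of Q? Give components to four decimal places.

q_2 = (0.8321, -0.5547)

a_1 = (2, 3); ‖a_1‖ = 3.6056, so q_1 = (0.5547, 0.8321).
q_1·a_2 = 0.5547·3 + 0.8321·3 = 4.1603.
u_2 = a_2 − 4.1603·q_1 = (0.6923, -0.4615).
‖u_2‖ = 0.8321, so q_2 = (0.8321, -0.5547).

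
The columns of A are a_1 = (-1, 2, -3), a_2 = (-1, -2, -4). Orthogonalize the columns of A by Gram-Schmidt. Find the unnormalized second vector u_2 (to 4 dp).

u_2 = (-0.3571, -3.2857, -2.0714)

q_1 = a_1/‖a_1‖ = (-1, 2, -3)/3.7417 = (-0.2673, 0.5345, -0.8018).
r_{12} = q_1·a_2 = 2.4054.
u_2 = a_2 − 2.4054·q_1 = (-0.3571, -3.2857, -2.0714).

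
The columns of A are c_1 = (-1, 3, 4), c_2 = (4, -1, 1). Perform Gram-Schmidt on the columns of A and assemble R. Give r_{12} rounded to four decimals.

r_{12} = -0.5883

c_1 = (-1, 3, 4); ‖c_1‖ = 5.0990, so e_1 = (-0.1961, 0.5883, 0.7845).
r_{12} = e_1·c_2 = -0.5883.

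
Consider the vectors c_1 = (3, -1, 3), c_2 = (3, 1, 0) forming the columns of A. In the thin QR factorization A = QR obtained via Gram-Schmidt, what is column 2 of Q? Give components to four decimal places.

c_1 = (3, -1, 3); ‖c_1‖ = 4.3589, so e_1 = (0.6882, -0.2294, 0.6882).
e_1·c_2 = 0.6882·3 + (-0.2294)·1 + 0.6882·0 = 1.8353.
u_2 = c_2 − 1.8353·e_1 = (1.7368, 1.4211, -1.2632).
‖u_2‖ = 2.5752, so e_2 = (0.6745, 0.5518, -0.4905).

e_2 = (0.6745, 0.5518, -0.4905)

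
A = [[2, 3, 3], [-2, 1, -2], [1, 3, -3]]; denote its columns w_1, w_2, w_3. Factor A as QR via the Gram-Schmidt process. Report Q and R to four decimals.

w_1 = (2, -2, 1); ‖w_1‖ = 3.0000, so q_1 = (0.6667, -0.6667, 0.3333).
q_1·w_2 = 0.6667·3 + (-0.6667)·1 + 0.3333·3 = 2.3333.
u_2 = w_2 − 2.3333·q_1 = (1.4444, 2.5556, 2.2222).
‖u_2‖ = 3.6818, so q_2 = (0.3923, 0.6941, 0.6036).
q_1·w_3 = 0.6667·3 + (-0.6667)·(-2) + 0.3333·(-3) = 2.3333; q_2·w_3 = 0.3923·3 + 0.6941·(-2) + 0.6036·(-3) = -2.0220.
u_3 = w_3 − 2.3333·q_1 + 2.0220·q_2 = (2.2377, 0.9590, -2.5574).
‖u_3‖ = 3.5309, so q_3 = (0.6338, 0.2716, -0.7243).

Q = [[0.6667, 0.3923, 0.6338], [-0.6667, 0.6941, 0.2716], [0.3333, 0.6036, -0.7243]], R = [[3.0000, 2.3333, 2.3333], [0.0000, 3.6818, -2.0220], [0.0000, 0.0000, 3.5309]]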